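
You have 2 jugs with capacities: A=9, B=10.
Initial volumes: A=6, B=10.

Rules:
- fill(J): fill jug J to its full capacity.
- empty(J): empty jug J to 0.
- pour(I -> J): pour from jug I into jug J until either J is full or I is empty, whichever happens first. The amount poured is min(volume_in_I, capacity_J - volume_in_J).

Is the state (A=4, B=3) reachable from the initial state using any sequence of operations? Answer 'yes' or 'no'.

BFS explored all 38 reachable states.
Reachable set includes: (0,0), (0,1), (0,2), (0,3), (0,4), (0,5), (0,6), (0,7), (0,8), (0,9), (0,10), (1,0) ...
Target (A=4, B=3) not in reachable set → no.

Answer: no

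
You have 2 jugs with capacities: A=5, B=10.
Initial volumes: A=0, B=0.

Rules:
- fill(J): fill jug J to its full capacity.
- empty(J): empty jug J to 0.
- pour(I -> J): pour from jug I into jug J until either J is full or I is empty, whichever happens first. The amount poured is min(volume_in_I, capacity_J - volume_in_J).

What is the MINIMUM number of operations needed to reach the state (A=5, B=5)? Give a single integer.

BFS from (A=0, B=0). One shortest path:
  1. fill(B) -> (A=0 B=10)
  2. pour(B -> A) -> (A=5 B=5)
Reached target in 2 moves.

Answer: 2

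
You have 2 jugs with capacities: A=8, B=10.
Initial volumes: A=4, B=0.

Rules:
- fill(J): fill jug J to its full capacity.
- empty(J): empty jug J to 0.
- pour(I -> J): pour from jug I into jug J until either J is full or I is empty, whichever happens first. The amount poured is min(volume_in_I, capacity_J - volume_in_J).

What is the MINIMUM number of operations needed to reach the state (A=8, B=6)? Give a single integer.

BFS from (A=4, B=0). One shortest path:
  1. fill(B) -> (A=4 B=10)
  2. pour(B -> A) -> (A=8 B=6)
Reached target in 2 moves.

Answer: 2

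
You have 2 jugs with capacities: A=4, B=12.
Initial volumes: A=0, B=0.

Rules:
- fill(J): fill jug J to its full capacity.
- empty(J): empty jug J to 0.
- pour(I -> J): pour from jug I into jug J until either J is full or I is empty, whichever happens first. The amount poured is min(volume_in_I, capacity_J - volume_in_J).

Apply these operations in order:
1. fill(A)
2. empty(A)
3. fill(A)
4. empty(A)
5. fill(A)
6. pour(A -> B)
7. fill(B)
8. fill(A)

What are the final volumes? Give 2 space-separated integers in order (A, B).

Step 1: fill(A) -> (A=4 B=0)
Step 2: empty(A) -> (A=0 B=0)
Step 3: fill(A) -> (A=4 B=0)
Step 4: empty(A) -> (A=0 B=0)
Step 5: fill(A) -> (A=4 B=0)
Step 6: pour(A -> B) -> (A=0 B=4)
Step 7: fill(B) -> (A=0 B=12)
Step 8: fill(A) -> (A=4 B=12)

Answer: 4 12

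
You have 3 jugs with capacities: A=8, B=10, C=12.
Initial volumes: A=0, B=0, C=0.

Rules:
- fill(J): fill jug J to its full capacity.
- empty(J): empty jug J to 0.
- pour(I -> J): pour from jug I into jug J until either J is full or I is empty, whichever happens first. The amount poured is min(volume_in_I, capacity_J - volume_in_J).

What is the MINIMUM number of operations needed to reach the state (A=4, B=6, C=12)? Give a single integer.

BFS from (A=0, B=0, C=0). One shortest path:
  1. fill(C) -> (A=0 B=0 C=12)
  2. pour(C -> A) -> (A=8 B=0 C=4)
  3. pour(A -> B) -> (A=0 B=8 C=4)
  4. pour(C -> A) -> (A=4 B=8 C=0)
  5. pour(B -> C) -> (A=4 B=0 C=8)
  6. fill(B) -> (A=4 B=10 C=8)
  7. pour(B -> C) -> (A=4 B=6 C=12)
Reached target in 7 moves.

Answer: 7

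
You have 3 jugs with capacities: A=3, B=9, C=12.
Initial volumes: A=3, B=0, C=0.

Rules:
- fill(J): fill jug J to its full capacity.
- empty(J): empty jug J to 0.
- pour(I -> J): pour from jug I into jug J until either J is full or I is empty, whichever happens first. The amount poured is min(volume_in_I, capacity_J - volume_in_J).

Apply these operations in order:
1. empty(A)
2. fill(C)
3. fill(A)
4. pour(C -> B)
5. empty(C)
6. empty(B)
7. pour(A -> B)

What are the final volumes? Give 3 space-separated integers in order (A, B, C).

Answer: 0 3 0

Derivation:
Step 1: empty(A) -> (A=0 B=0 C=0)
Step 2: fill(C) -> (A=0 B=0 C=12)
Step 3: fill(A) -> (A=3 B=0 C=12)
Step 4: pour(C -> B) -> (A=3 B=9 C=3)
Step 5: empty(C) -> (A=3 B=9 C=0)
Step 6: empty(B) -> (A=3 B=0 C=0)
Step 7: pour(A -> B) -> (A=0 B=3 C=0)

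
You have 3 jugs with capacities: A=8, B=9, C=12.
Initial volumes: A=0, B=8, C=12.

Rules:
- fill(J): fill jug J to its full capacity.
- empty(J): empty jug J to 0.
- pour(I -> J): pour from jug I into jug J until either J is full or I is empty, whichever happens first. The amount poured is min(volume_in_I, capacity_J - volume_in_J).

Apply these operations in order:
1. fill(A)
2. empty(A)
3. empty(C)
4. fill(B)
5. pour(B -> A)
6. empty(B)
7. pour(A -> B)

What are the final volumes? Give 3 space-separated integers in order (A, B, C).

Answer: 0 8 0

Derivation:
Step 1: fill(A) -> (A=8 B=8 C=12)
Step 2: empty(A) -> (A=0 B=8 C=12)
Step 3: empty(C) -> (A=0 B=8 C=0)
Step 4: fill(B) -> (A=0 B=9 C=0)
Step 5: pour(B -> A) -> (A=8 B=1 C=0)
Step 6: empty(B) -> (A=8 B=0 C=0)
Step 7: pour(A -> B) -> (A=0 B=8 C=0)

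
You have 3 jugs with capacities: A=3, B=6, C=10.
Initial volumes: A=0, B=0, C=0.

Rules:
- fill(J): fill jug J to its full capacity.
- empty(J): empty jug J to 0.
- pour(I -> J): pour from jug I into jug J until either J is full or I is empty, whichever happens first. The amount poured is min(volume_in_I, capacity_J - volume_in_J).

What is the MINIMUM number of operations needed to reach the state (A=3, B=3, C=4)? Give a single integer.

Answer: 3

Derivation:
BFS from (A=0, B=0, C=0). One shortest path:
  1. fill(C) -> (A=0 B=0 C=10)
  2. pour(C -> B) -> (A=0 B=6 C=4)
  3. pour(B -> A) -> (A=3 B=3 C=4)
Reached target in 3 moves.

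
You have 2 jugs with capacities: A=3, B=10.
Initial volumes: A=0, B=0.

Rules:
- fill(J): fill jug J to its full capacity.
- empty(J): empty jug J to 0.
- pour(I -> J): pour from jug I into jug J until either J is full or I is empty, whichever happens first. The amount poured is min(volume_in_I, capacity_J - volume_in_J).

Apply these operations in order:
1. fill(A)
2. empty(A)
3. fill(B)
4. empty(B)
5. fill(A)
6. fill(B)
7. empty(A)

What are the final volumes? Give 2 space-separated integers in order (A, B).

Step 1: fill(A) -> (A=3 B=0)
Step 2: empty(A) -> (A=0 B=0)
Step 3: fill(B) -> (A=0 B=10)
Step 4: empty(B) -> (A=0 B=0)
Step 5: fill(A) -> (A=3 B=0)
Step 6: fill(B) -> (A=3 B=10)
Step 7: empty(A) -> (A=0 B=10)

Answer: 0 10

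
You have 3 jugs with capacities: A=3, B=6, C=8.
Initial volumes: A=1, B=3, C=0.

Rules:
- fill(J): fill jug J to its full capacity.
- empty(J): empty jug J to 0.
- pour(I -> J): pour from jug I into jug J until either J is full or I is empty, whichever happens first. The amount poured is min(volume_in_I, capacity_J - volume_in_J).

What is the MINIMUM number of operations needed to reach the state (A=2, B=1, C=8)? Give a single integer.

BFS from (A=1, B=3, C=0). One shortest path:
  1. empty(B) -> (A=1 B=0 C=0)
  2. fill(C) -> (A=1 B=0 C=8)
  3. pour(C -> B) -> (A=1 B=6 C=2)
  4. empty(B) -> (A=1 B=0 C=2)
  5. pour(A -> B) -> (A=0 B=1 C=2)
  6. pour(C -> A) -> (A=2 B=1 C=0)
  7. fill(C) -> (A=2 B=1 C=8)
Reached target in 7 moves.

Answer: 7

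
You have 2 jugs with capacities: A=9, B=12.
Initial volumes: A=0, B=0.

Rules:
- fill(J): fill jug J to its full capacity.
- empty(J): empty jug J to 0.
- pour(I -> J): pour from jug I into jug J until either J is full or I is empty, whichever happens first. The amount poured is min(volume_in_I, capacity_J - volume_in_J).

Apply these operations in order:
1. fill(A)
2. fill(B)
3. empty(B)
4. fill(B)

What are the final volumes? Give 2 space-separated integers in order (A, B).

Step 1: fill(A) -> (A=9 B=0)
Step 2: fill(B) -> (A=9 B=12)
Step 3: empty(B) -> (A=9 B=0)
Step 4: fill(B) -> (A=9 B=12)

Answer: 9 12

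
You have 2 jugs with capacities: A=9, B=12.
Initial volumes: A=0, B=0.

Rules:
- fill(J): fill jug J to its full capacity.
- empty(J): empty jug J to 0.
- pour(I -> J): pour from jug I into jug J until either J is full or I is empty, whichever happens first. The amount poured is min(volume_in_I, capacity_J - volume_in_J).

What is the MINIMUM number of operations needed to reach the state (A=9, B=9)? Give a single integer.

Answer: 3

Derivation:
BFS from (A=0, B=0). One shortest path:
  1. fill(A) -> (A=9 B=0)
  2. pour(A -> B) -> (A=0 B=9)
  3. fill(A) -> (A=9 B=9)
Reached target in 3 moves.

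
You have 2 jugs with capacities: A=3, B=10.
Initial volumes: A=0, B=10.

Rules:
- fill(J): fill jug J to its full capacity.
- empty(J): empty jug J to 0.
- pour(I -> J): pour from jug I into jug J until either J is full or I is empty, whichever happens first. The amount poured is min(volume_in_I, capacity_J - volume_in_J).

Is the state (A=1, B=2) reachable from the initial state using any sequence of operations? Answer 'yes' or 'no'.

Answer: no

Derivation:
BFS explored all 26 reachable states.
Reachable set includes: (0,0), (0,1), (0,2), (0,3), (0,4), (0,5), (0,6), (0,7), (0,8), (0,9), (0,10), (1,0) ...
Target (A=1, B=2) not in reachable set → no.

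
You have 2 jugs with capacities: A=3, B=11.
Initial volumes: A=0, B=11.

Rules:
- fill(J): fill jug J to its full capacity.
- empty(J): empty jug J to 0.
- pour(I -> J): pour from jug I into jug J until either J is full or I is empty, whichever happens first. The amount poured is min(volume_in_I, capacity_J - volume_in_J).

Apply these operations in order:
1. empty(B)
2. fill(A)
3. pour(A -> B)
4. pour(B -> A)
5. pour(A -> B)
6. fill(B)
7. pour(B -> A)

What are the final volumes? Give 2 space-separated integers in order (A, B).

Step 1: empty(B) -> (A=0 B=0)
Step 2: fill(A) -> (A=3 B=0)
Step 3: pour(A -> B) -> (A=0 B=3)
Step 4: pour(B -> A) -> (A=3 B=0)
Step 5: pour(A -> B) -> (A=0 B=3)
Step 6: fill(B) -> (A=0 B=11)
Step 7: pour(B -> A) -> (A=3 B=8)

Answer: 3 8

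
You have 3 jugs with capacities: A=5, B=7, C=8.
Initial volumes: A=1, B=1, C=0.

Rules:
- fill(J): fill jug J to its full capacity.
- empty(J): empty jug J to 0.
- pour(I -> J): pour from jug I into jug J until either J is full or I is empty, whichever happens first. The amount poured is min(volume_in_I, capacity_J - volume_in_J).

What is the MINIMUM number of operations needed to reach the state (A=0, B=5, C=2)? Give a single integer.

BFS from (A=1, B=1, C=0). One shortest path:
  1. pour(A -> B) -> (A=0 B=2 C=0)
  2. fill(A) -> (A=5 B=2 C=0)
  3. pour(B -> C) -> (A=5 B=0 C=2)
  4. pour(A -> B) -> (A=0 B=5 C=2)
Reached target in 4 moves.

Answer: 4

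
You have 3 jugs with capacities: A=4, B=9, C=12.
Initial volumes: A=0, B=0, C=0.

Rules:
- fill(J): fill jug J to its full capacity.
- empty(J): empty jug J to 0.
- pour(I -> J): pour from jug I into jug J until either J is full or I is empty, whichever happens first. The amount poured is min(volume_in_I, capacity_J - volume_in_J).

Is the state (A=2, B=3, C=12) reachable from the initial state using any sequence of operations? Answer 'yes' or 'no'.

BFS from (A=0, B=0, C=0):
  1. fill(B) -> (A=0 B=9 C=0)
  2. pour(B -> A) -> (A=4 B=5 C=0)
  3. empty(A) -> (A=0 B=5 C=0)
  4. pour(B -> C) -> (A=0 B=0 C=5)
  5. fill(B) -> (A=0 B=9 C=5)
  6. pour(B -> C) -> (A=0 B=2 C=12)
  7. pour(B -> A) -> (A=2 B=0 C=12)
  8. pour(C -> B) -> (A=2 B=9 C=3)
  9. empty(B) -> (A=2 B=0 C=3)
  10. pour(C -> B) -> (A=2 B=3 C=0)
  11. fill(C) -> (A=2 B=3 C=12)
Target reached → yes.

Answer: yes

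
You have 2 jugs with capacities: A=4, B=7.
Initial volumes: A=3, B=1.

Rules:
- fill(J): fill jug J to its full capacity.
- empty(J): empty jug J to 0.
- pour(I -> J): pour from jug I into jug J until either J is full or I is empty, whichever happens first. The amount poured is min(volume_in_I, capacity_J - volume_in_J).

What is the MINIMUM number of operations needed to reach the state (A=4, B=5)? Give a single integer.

BFS from (A=3, B=1). One shortest path:
  1. fill(A) -> (A=4 B=1)
  2. pour(A -> B) -> (A=0 B=5)
  3. fill(A) -> (A=4 B=5)
Reached target in 3 moves.

Answer: 3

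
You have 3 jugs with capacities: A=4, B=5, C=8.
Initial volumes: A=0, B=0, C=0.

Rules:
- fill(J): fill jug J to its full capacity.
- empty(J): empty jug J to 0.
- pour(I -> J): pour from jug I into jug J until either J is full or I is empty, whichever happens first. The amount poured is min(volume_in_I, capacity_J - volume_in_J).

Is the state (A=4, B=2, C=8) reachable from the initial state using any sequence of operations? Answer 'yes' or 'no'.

BFS from (A=0, B=0, C=0):
  1. fill(A) -> (A=4 B=0 C=0)
  2. fill(B) -> (A=4 B=5 C=0)
  3. pour(B -> C) -> (A=4 B=0 C=5)
  4. fill(B) -> (A=4 B=5 C=5)
  5. pour(B -> C) -> (A=4 B=2 C=8)
Target reached → yes.

Answer: yes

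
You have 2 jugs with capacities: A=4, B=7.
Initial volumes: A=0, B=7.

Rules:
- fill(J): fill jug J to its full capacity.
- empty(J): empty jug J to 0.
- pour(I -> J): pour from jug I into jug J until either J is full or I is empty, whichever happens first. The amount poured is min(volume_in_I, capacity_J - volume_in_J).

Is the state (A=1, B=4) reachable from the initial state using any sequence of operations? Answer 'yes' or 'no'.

Answer: no

Derivation:
BFS explored all 22 reachable states.
Reachable set includes: (0,0), (0,1), (0,2), (0,3), (0,4), (0,5), (0,6), (0,7), (1,0), (1,7), (2,0), (2,7) ...
Target (A=1, B=4) not in reachable set → no.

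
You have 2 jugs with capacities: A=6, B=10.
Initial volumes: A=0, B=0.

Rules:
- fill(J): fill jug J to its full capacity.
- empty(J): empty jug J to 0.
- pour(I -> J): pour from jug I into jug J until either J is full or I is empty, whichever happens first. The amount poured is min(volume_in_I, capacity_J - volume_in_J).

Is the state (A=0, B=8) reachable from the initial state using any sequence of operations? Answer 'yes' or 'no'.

BFS from (A=0, B=0):
  1. fill(B) -> (A=0 B=10)
  2. pour(B -> A) -> (A=6 B=4)
  3. empty(A) -> (A=0 B=4)
  4. pour(B -> A) -> (A=4 B=0)
  5. fill(B) -> (A=4 B=10)
  6. pour(B -> A) -> (A=6 B=8)
  7. empty(A) -> (A=0 B=8)
Target reached → yes.

Answer: yes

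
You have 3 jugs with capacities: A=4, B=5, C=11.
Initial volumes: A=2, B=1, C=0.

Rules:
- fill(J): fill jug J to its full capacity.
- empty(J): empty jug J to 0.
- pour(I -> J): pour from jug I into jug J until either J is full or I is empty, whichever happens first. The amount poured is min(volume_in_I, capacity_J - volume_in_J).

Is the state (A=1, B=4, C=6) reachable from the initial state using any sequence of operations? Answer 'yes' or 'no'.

Answer: no

Derivation:
BFS explored all 240 reachable states.
Reachable set includes: (0,0,0), (0,0,1), (0,0,2), (0,0,3), (0,0,4), (0,0,5), (0,0,6), (0,0,7), (0,0,8), (0,0,9), (0,0,10), (0,0,11) ...
Target (A=1, B=4, C=6) not in reachable set → no.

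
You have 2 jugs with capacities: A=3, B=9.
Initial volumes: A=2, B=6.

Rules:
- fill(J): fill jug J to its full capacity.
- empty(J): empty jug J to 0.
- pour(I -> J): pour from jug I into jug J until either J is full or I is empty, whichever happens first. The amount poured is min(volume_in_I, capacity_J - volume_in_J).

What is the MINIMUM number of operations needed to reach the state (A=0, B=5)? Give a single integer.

Answer: 2

Derivation:
BFS from (A=2, B=6). One shortest path:
  1. pour(B -> A) -> (A=3 B=5)
  2. empty(A) -> (A=0 B=5)
Reached target in 2 moves.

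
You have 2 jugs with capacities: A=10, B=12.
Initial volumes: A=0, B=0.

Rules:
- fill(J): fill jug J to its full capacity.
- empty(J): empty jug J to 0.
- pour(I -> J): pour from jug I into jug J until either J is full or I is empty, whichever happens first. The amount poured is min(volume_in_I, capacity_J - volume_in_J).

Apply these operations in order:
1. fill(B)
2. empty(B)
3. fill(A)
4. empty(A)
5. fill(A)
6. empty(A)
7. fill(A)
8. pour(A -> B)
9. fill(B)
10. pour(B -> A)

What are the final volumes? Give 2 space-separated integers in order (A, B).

Step 1: fill(B) -> (A=0 B=12)
Step 2: empty(B) -> (A=0 B=0)
Step 3: fill(A) -> (A=10 B=0)
Step 4: empty(A) -> (A=0 B=0)
Step 5: fill(A) -> (A=10 B=0)
Step 6: empty(A) -> (A=0 B=0)
Step 7: fill(A) -> (A=10 B=0)
Step 8: pour(A -> B) -> (A=0 B=10)
Step 9: fill(B) -> (A=0 B=12)
Step 10: pour(B -> A) -> (A=10 B=2)

Answer: 10 2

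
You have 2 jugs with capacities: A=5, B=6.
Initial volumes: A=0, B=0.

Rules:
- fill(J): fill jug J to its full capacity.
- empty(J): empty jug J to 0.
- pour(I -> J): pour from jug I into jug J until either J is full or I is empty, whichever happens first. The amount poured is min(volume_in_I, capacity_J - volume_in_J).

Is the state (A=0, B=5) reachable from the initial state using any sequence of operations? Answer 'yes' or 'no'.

Answer: yes

Derivation:
BFS from (A=0, B=0):
  1. fill(A) -> (A=5 B=0)
  2. pour(A -> B) -> (A=0 B=5)
Target reached → yes.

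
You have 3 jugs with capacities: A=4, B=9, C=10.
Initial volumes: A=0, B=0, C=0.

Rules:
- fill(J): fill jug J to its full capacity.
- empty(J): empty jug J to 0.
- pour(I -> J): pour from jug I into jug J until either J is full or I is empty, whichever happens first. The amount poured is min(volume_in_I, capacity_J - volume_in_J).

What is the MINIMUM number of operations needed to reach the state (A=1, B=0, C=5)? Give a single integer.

Answer: 6

Derivation:
BFS from (A=0, B=0, C=0). One shortest path:
  1. fill(C) -> (A=0 B=0 C=10)
  2. pour(C -> B) -> (A=0 B=9 C=1)
  3. pour(B -> A) -> (A=4 B=5 C=1)
  4. empty(A) -> (A=0 B=5 C=1)
  5. pour(C -> A) -> (A=1 B=5 C=0)
  6. pour(B -> C) -> (A=1 B=0 C=5)
Reached target in 6 moves.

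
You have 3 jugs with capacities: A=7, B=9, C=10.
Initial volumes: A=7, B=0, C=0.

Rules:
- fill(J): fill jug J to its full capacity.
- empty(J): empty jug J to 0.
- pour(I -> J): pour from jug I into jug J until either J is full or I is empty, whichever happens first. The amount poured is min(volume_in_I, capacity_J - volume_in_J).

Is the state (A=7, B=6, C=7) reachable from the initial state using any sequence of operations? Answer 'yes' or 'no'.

BFS from (A=7, B=0, C=0):
  1. fill(B) -> (A=7 B=9 C=0)
  2. pour(A -> C) -> (A=0 B=9 C=7)
  3. fill(A) -> (A=7 B=9 C=7)
  4. pour(B -> C) -> (A=7 B=6 C=10)
  5. empty(C) -> (A=7 B=6 C=0)
  6. pour(A -> C) -> (A=0 B=6 C=7)
  7. fill(A) -> (A=7 B=6 C=7)
Target reached → yes.

Answer: yes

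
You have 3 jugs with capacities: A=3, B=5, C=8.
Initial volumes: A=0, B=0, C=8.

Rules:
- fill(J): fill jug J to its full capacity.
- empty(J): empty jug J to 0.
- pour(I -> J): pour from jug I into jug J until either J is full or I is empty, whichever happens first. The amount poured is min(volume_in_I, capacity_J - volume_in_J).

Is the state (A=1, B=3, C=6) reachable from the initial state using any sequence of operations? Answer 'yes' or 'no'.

Answer: no

Derivation:
BFS explored all 160 reachable states.
Reachable set includes: (0,0,0), (0,0,1), (0,0,2), (0,0,3), (0,0,4), (0,0,5), (0,0,6), (0,0,7), (0,0,8), (0,1,0), (0,1,1), (0,1,2) ...
Target (A=1, B=3, C=6) not in reachable set → no.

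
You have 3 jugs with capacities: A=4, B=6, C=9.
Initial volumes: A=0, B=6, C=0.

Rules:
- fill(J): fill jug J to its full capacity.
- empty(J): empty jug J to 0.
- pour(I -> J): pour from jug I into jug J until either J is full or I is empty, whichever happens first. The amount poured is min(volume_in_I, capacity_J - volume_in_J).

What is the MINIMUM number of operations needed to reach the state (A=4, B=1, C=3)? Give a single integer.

Answer: 7

Derivation:
BFS from (A=0, B=6, C=0). One shortest path:
  1. fill(A) -> (A=4 B=6 C=0)
  2. pour(B -> C) -> (A=4 B=0 C=6)
  3. pour(A -> C) -> (A=1 B=0 C=9)
  4. pour(C -> B) -> (A=1 B=6 C=3)
  5. empty(B) -> (A=1 B=0 C=3)
  6. pour(A -> B) -> (A=0 B=1 C=3)
  7. fill(A) -> (A=4 B=1 C=3)
Reached target in 7 moves.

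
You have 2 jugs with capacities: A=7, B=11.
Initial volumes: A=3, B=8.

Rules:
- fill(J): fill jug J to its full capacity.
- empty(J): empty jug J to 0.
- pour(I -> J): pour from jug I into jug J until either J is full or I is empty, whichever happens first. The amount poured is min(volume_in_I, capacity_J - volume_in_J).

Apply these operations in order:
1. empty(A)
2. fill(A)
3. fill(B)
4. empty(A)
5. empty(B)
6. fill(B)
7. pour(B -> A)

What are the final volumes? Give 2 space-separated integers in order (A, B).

Step 1: empty(A) -> (A=0 B=8)
Step 2: fill(A) -> (A=7 B=8)
Step 3: fill(B) -> (A=7 B=11)
Step 4: empty(A) -> (A=0 B=11)
Step 5: empty(B) -> (A=0 B=0)
Step 6: fill(B) -> (A=0 B=11)
Step 7: pour(B -> A) -> (A=7 B=4)

Answer: 7 4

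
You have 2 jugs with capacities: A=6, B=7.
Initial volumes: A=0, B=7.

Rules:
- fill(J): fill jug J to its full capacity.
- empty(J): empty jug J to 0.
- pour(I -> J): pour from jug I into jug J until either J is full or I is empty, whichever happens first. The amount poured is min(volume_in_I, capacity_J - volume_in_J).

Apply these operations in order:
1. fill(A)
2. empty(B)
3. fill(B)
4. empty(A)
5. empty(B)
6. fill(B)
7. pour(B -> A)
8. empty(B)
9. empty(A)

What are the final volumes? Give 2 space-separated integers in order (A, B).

Answer: 0 0

Derivation:
Step 1: fill(A) -> (A=6 B=7)
Step 2: empty(B) -> (A=6 B=0)
Step 3: fill(B) -> (A=6 B=7)
Step 4: empty(A) -> (A=0 B=7)
Step 5: empty(B) -> (A=0 B=0)
Step 6: fill(B) -> (A=0 B=7)
Step 7: pour(B -> A) -> (A=6 B=1)
Step 8: empty(B) -> (A=6 B=0)
Step 9: empty(A) -> (A=0 B=0)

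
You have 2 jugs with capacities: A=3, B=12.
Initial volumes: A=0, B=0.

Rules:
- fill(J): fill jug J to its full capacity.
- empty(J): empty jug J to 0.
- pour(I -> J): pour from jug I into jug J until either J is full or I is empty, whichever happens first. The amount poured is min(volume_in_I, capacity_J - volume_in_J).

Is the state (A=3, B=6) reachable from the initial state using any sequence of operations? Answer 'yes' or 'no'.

Answer: yes

Derivation:
BFS from (A=0, B=0):
  1. fill(B) -> (A=0 B=12)
  2. pour(B -> A) -> (A=3 B=9)
  3. empty(A) -> (A=0 B=9)
  4. pour(B -> A) -> (A=3 B=6)
Target reached → yes.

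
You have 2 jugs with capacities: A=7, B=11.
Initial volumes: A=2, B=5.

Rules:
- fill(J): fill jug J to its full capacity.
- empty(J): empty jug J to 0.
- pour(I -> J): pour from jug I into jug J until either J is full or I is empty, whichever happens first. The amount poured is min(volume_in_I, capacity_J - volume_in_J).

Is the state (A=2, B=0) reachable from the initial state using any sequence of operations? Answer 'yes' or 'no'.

BFS from (A=2, B=5):
  1. empty(B) -> (A=2 B=0)
Target reached → yes.

Answer: yes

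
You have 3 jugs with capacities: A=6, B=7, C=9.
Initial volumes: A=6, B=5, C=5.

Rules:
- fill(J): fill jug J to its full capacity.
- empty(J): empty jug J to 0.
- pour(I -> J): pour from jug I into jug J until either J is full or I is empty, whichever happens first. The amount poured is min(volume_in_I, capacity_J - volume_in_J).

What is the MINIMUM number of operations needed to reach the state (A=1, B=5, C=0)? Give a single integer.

BFS from (A=6, B=5, C=5). One shortest path:
  1. empty(A) -> (A=0 B=5 C=5)
  2. fill(B) -> (A=0 B=7 C=5)
  3. pour(B -> A) -> (A=6 B=1 C=5)
  4. empty(A) -> (A=0 B=1 C=5)
  5. pour(B -> A) -> (A=1 B=0 C=5)
  6. pour(C -> B) -> (A=1 B=5 C=0)
Reached target in 6 moves.

Answer: 6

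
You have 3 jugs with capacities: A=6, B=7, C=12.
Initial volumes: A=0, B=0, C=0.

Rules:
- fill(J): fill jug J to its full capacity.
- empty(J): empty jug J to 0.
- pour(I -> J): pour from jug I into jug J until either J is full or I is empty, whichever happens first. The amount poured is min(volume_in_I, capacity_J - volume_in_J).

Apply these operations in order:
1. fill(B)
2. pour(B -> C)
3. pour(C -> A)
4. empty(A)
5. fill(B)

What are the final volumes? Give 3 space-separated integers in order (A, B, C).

Answer: 0 7 1

Derivation:
Step 1: fill(B) -> (A=0 B=7 C=0)
Step 2: pour(B -> C) -> (A=0 B=0 C=7)
Step 3: pour(C -> A) -> (A=6 B=0 C=1)
Step 4: empty(A) -> (A=0 B=0 C=1)
Step 5: fill(B) -> (A=0 B=7 C=1)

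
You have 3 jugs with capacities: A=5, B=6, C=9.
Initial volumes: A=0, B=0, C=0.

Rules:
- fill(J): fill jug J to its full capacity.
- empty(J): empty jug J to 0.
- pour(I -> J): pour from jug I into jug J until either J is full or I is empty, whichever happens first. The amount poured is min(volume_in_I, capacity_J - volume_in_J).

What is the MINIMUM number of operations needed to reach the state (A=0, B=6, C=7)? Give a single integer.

BFS from (A=0, B=0, C=0). One shortest path:
  1. fill(C) -> (A=0 B=0 C=9)
  2. pour(C -> A) -> (A=5 B=0 C=4)
  3. empty(A) -> (A=0 B=0 C=4)
  4. pour(C -> B) -> (A=0 B=4 C=0)
  5. fill(C) -> (A=0 B=4 C=9)
  6. pour(C -> B) -> (A=0 B=6 C=7)
Reached target in 6 moves.

Answer: 6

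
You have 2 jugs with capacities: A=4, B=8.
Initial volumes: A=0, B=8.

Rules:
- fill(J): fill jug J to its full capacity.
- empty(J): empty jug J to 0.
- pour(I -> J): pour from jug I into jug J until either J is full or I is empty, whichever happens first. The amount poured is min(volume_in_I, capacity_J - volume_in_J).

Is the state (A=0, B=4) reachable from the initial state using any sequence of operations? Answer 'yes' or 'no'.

Answer: yes

Derivation:
BFS from (A=0, B=8):
  1. pour(B -> A) -> (A=4 B=4)
  2. empty(A) -> (A=0 B=4)
Target reached → yes.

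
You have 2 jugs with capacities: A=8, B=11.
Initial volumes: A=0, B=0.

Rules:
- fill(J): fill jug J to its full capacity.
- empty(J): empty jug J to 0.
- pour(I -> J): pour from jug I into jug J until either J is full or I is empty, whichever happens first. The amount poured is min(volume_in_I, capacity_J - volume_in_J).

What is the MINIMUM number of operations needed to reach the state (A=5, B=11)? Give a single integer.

BFS from (A=0, B=0). One shortest path:
  1. fill(A) -> (A=8 B=0)
  2. pour(A -> B) -> (A=0 B=8)
  3. fill(A) -> (A=8 B=8)
  4. pour(A -> B) -> (A=5 B=11)
Reached target in 4 moves.

Answer: 4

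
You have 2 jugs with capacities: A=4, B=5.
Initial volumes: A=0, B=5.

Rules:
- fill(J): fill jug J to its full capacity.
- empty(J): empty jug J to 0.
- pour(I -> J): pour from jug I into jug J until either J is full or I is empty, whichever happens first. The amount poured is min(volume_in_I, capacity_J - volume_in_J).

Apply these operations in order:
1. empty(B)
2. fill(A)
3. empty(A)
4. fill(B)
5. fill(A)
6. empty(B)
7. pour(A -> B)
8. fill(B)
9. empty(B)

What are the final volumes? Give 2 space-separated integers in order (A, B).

Step 1: empty(B) -> (A=0 B=0)
Step 2: fill(A) -> (A=4 B=0)
Step 3: empty(A) -> (A=0 B=0)
Step 4: fill(B) -> (A=0 B=5)
Step 5: fill(A) -> (A=4 B=5)
Step 6: empty(B) -> (A=4 B=0)
Step 7: pour(A -> B) -> (A=0 B=4)
Step 8: fill(B) -> (A=0 B=5)
Step 9: empty(B) -> (A=0 B=0)

Answer: 0 0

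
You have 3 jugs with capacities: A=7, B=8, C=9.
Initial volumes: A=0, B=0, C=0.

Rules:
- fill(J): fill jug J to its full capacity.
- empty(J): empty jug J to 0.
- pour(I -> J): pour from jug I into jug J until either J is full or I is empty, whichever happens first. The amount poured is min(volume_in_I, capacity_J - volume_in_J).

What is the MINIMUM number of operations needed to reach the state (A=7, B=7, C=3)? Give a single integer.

BFS from (A=0, B=0, C=0). One shortest path:
  1. fill(B) -> (A=0 B=8 C=0)
  2. pour(B -> A) -> (A=7 B=1 C=0)
  3. pour(A -> C) -> (A=0 B=1 C=7)
  4. pour(B -> A) -> (A=1 B=0 C=7)
  5. pour(C -> B) -> (A=1 B=7 C=0)
  6. fill(C) -> (A=1 B=7 C=9)
  7. pour(C -> A) -> (A=7 B=7 C=3)
Reached target in 7 moves.

Answer: 7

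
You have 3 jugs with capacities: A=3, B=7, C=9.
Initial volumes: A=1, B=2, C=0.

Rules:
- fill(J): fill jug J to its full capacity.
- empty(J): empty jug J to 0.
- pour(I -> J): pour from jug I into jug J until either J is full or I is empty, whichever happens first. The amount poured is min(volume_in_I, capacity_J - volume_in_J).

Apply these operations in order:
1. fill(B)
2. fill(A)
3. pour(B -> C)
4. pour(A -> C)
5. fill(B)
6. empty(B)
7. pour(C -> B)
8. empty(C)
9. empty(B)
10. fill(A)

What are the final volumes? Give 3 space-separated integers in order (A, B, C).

Step 1: fill(B) -> (A=1 B=7 C=0)
Step 2: fill(A) -> (A=3 B=7 C=0)
Step 3: pour(B -> C) -> (A=3 B=0 C=7)
Step 4: pour(A -> C) -> (A=1 B=0 C=9)
Step 5: fill(B) -> (A=1 B=7 C=9)
Step 6: empty(B) -> (A=1 B=0 C=9)
Step 7: pour(C -> B) -> (A=1 B=7 C=2)
Step 8: empty(C) -> (A=1 B=7 C=0)
Step 9: empty(B) -> (A=1 B=0 C=0)
Step 10: fill(A) -> (A=3 B=0 C=0)

Answer: 3 0 0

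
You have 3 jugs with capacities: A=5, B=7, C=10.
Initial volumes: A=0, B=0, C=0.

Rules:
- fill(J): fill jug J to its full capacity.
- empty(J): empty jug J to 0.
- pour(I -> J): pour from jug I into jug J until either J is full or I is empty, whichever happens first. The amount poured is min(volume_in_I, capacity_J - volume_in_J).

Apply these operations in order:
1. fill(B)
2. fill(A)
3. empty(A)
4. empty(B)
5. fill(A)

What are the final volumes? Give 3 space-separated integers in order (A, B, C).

Answer: 5 0 0

Derivation:
Step 1: fill(B) -> (A=0 B=7 C=0)
Step 2: fill(A) -> (A=5 B=7 C=0)
Step 3: empty(A) -> (A=0 B=7 C=0)
Step 4: empty(B) -> (A=0 B=0 C=0)
Step 5: fill(A) -> (A=5 B=0 C=0)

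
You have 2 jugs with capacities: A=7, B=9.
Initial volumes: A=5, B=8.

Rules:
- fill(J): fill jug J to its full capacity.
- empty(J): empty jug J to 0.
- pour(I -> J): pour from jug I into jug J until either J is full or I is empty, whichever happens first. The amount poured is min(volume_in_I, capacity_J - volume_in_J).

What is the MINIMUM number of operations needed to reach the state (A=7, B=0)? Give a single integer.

BFS from (A=5, B=8). One shortest path:
  1. fill(A) -> (A=7 B=8)
  2. empty(B) -> (A=7 B=0)
Reached target in 2 moves.

Answer: 2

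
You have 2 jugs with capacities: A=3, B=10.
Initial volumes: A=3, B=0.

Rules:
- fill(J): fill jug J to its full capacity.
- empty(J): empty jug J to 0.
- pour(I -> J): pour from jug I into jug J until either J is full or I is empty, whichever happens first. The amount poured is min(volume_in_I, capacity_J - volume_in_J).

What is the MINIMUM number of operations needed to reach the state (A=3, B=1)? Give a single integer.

BFS from (A=3, B=0). One shortest path:
  1. empty(A) -> (A=0 B=0)
  2. fill(B) -> (A=0 B=10)
  3. pour(B -> A) -> (A=3 B=7)
  4. empty(A) -> (A=0 B=7)
  5. pour(B -> A) -> (A=3 B=4)
  6. empty(A) -> (A=0 B=4)
  7. pour(B -> A) -> (A=3 B=1)
Reached target in 7 moves.

Answer: 7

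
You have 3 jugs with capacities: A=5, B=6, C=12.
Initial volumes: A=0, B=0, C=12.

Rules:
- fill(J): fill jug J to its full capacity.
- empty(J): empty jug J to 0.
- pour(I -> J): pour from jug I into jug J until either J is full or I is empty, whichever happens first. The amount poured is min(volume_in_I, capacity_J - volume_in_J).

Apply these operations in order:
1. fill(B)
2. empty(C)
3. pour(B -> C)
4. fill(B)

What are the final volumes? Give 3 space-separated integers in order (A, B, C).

Step 1: fill(B) -> (A=0 B=6 C=12)
Step 2: empty(C) -> (A=0 B=6 C=0)
Step 3: pour(B -> C) -> (A=0 B=0 C=6)
Step 4: fill(B) -> (A=0 B=6 C=6)

Answer: 0 6 6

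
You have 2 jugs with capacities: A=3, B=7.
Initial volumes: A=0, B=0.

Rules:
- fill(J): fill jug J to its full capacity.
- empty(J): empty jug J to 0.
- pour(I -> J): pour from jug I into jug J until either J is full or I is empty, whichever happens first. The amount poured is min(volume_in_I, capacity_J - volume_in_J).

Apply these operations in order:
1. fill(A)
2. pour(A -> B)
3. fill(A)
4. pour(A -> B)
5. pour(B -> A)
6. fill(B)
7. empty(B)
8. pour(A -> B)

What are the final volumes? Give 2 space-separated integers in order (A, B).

Step 1: fill(A) -> (A=3 B=0)
Step 2: pour(A -> B) -> (A=0 B=3)
Step 3: fill(A) -> (A=3 B=3)
Step 4: pour(A -> B) -> (A=0 B=6)
Step 5: pour(B -> A) -> (A=3 B=3)
Step 6: fill(B) -> (A=3 B=7)
Step 7: empty(B) -> (A=3 B=0)
Step 8: pour(A -> B) -> (A=0 B=3)

Answer: 0 3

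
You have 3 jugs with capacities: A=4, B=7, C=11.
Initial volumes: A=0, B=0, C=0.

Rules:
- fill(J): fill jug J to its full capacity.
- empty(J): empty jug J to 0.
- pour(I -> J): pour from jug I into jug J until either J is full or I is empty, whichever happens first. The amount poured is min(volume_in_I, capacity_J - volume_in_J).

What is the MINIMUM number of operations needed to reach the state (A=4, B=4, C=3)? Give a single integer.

BFS from (A=0, B=0, C=0). One shortest path:
  1. fill(C) -> (A=0 B=0 C=11)
  2. pour(C -> A) -> (A=4 B=0 C=7)
  3. pour(A -> B) -> (A=0 B=4 C=7)
  4. pour(C -> A) -> (A=4 B=4 C=3)
Reached target in 4 moves.

Answer: 4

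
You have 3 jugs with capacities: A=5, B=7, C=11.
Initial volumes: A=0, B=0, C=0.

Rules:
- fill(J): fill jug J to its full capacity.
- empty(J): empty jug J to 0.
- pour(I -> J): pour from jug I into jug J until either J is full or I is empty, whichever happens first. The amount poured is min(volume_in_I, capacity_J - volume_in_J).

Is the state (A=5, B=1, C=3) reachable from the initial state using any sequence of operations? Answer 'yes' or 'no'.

BFS from (A=0, B=0, C=0):
  1. fill(A) -> (A=5 B=0 C=0)
  2. fill(C) -> (A=5 B=0 C=11)
  3. pour(A -> B) -> (A=0 B=5 C=11)
  4. pour(C -> A) -> (A=5 B=5 C=6)
  5. pour(A -> B) -> (A=3 B=7 C=6)
  6. empty(B) -> (A=3 B=0 C=6)
  7. pour(C -> B) -> (A=3 B=6 C=0)
  8. pour(A -> C) -> (A=0 B=6 C=3)
  9. pour(B -> A) -> (A=5 B=1 C=3)
Target reached → yes.

Answer: yes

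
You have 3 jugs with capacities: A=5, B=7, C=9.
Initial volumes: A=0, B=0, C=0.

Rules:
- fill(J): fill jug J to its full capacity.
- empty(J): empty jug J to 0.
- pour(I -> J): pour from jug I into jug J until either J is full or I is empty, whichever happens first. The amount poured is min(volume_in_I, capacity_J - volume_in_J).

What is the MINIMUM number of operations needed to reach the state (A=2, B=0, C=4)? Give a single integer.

Answer: 7

Derivation:
BFS from (A=0, B=0, C=0). One shortest path:
  1. fill(B) -> (A=0 B=7 C=0)
  2. fill(C) -> (A=0 B=7 C=9)
  3. pour(B -> A) -> (A=5 B=2 C=9)
  4. empty(A) -> (A=0 B=2 C=9)
  5. pour(C -> A) -> (A=5 B=2 C=4)
  6. empty(A) -> (A=0 B=2 C=4)
  7. pour(B -> A) -> (A=2 B=0 C=4)
Reached target in 7 moves.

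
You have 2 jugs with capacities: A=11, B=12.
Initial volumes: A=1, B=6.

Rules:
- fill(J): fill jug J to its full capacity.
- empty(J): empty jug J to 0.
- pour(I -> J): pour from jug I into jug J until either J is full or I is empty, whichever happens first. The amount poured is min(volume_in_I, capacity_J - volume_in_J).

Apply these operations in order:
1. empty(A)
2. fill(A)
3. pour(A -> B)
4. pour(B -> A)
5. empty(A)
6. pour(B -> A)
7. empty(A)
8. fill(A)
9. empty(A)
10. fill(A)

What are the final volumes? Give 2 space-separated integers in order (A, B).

Step 1: empty(A) -> (A=0 B=6)
Step 2: fill(A) -> (A=11 B=6)
Step 3: pour(A -> B) -> (A=5 B=12)
Step 4: pour(B -> A) -> (A=11 B=6)
Step 5: empty(A) -> (A=0 B=6)
Step 6: pour(B -> A) -> (A=6 B=0)
Step 7: empty(A) -> (A=0 B=0)
Step 8: fill(A) -> (A=11 B=0)
Step 9: empty(A) -> (A=0 B=0)
Step 10: fill(A) -> (A=11 B=0)

Answer: 11 0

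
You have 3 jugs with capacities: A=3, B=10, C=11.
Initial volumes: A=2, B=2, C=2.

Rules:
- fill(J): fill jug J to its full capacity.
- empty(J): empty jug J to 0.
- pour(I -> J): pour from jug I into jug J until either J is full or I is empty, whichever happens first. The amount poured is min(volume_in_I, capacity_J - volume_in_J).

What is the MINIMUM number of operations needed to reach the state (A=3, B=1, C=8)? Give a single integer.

BFS from (A=2, B=2, C=2). One shortest path:
  1. empty(A) -> (A=0 B=2 C=2)
  2. fill(B) -> (A=0 B=10 C=2)
  3. pour(B -> C) -> (A=0 B=1 C=11)
  4. pour(C -> A) -> (A=3 B=1 C=8)
Reached target in 4 moves.

Answer: 4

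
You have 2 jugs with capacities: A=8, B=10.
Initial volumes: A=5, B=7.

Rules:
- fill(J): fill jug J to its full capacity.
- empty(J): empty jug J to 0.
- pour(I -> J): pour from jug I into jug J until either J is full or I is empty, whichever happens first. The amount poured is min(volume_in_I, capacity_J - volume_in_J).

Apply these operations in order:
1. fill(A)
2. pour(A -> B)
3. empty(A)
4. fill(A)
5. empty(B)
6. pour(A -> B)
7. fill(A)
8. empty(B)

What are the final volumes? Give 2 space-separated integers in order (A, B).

Answer: 8 0

Derivation:
Step 1: fill(A) -> (A=8 B=7)
Step 2: pour(A -> B) -> (A=5 B=10)
Step 3: empty(A) -> (A=0 B=10)
Step 4: fill(A) -> (A=8 B=10)
Step 5: empty(B) -> (A=8 B=0)
Step 6: pour(A -> B) -> (A=0 B=8)
Step 7: fill(A) -> (A=8 B=8)
Step 8: empty(B) -> (A=8 B=0)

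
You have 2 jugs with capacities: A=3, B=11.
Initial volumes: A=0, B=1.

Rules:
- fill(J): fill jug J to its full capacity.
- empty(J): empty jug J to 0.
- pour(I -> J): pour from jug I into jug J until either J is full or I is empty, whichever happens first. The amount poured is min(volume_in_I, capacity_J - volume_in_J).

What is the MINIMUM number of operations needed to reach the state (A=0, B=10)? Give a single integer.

Answer: 6

Derivation:
BFS from (A=0, B=1). One shortest path:
  1. fill(A) -> (A=3 B=1)
  2. pour(A -> B) -> (A=0 B=4)
  3. fill(A) -> (A=3 B=4)
  4. pour(A -> B) -> (A=0 B=7)
  5. fill(A) -> (A=3 B=7)
  6. pour(A -> B) -> (A=0 B=10)
Reached target in 6 moves.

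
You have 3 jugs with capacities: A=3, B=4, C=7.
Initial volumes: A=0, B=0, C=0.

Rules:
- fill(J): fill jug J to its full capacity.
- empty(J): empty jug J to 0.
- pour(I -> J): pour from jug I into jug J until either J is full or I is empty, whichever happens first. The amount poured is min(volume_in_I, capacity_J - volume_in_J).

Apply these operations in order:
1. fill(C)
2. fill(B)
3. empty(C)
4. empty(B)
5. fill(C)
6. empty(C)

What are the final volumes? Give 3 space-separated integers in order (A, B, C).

Step 1: fill(C) -> (A=0 B=0 C=7)
Step 2: fill(B) -> (A=0 B=4 C=7)
Step 3: empty(C) -> (A=0 B=4 C=0)
Step 4: empty(B) -> (A=0 B=0 C=0)
Step 5: fill(C) -> (A=0 B=0 C=7)
Step 6: empty(C) -> (A=0 B=0 C=0)

Answer: 0 0 0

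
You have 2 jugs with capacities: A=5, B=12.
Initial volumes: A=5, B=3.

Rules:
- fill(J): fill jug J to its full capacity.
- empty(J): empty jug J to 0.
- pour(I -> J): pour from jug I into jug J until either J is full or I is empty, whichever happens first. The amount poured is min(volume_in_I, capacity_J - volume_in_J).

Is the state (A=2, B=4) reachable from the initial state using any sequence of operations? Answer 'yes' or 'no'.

BFS explored all 34 reachable states.
Reachable set includes: (0,0), (0,1), (0,2), (0,3), (0,4), (0,5), (0,6), (0,7), (0,8), (0,9), (0,10), (0,11) ...
Target (A=2, B=4) not in reachable set → no.

Answer: no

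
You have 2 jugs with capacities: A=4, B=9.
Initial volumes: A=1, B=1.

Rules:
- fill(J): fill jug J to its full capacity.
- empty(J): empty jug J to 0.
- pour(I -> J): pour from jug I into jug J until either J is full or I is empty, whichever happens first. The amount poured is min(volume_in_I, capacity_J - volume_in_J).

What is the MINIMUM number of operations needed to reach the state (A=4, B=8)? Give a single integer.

Answer: 6

Derivation:
BFS from (A=1, B=1). One shortest path:
  1. fill(A) -> (A=4 B=1)
  2. empty(B) -> (A=4 B=0)
  3. pour(A -> B) -> (A=0 B=4)
  4. fill(A) -> (A=4 B=4)
  5. pour(A -> B) -> (A=0 B=8)
  6. fill(A) -> (A=4 B=8)
Reached target in 6 moves.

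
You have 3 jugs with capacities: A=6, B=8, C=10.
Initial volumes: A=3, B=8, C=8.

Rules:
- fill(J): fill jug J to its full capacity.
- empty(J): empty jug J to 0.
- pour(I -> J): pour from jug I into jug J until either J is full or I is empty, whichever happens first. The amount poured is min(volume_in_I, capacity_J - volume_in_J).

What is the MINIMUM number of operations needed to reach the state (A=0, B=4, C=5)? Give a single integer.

Answer: 5

Derivation:
BFS from (A=3, B=8, C=8). One shortest path:
  1. pour(B -> A) -> (A=6 B=5 C=8)
  2. pour(A -> C) -> (A=4 B=5 C=10)
  3. empty(C) -> (A=4 B=5 C=0)
  4. pour(B -> C) -> (A=4 B=0 C=5)
  5. pour(A -> B) -> (A=0 B=4 C=5)
Reached target in 5 moves.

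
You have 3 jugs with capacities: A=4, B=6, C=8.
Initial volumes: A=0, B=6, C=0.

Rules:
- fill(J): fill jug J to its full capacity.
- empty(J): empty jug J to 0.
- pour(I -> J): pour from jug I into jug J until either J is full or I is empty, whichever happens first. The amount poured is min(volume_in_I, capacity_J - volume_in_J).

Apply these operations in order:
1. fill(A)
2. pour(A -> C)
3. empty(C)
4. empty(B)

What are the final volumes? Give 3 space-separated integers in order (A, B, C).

Answer: 0 0 0

Derivation:
Step 1: fill(A) -> (A=4 B=6 C=0)
Step 2: pour(A -> C) -> (A=0 B=6 C=4)
Step 3: empty(C) -> (A=0 B=6 C=0)
Step 4: empty(B) -> (A=0 B=0 C=0)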